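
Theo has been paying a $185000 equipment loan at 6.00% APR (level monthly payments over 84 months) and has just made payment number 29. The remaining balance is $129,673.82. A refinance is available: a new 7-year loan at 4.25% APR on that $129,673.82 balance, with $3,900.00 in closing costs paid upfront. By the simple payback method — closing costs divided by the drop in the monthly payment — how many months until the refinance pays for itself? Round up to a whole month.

5 months

Current payment = 185,000 × 6%/12 / (1 − (1+0.0050000)^−84) = $2,702.58.
Refinanced payment = 129,673.82 × 0.0035417 / (1 − (1+0.0035417)^−84) = $1,787.45.
Monthly savings = $2,702.58 − $1,787.45 = $915.13.
Break-even = $3,900.00 / $915.13 = 4.26 → 5 months.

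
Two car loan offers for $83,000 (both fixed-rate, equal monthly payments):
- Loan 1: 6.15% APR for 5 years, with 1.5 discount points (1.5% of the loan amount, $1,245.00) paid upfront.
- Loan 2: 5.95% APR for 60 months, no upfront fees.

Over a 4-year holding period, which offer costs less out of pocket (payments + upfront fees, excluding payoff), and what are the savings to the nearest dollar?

Loan 1: at 6.15% the monthly rate is 0.0051250, so the payment is 83,000 × 0.0051250 / (1 − 1.0051250^−60) = $1,610.42.
Loan 2: at 5.95% the monthly rate is 0.0049583, so the payment is 83,000 × 0.0049583 / (1 − 1.0049583^−60) = $1,602.69.
Over 48 months: Loan 1 costs 48 × $1,610.42 + $1,245.00 = $78,545.16; Loan 2 costs 48 × $1,602.69 = $76,929.12.
Loan 2 is cheaper by $78,545.16 − $76,929.12 = $1,616.04.

Loan 2 by $1,616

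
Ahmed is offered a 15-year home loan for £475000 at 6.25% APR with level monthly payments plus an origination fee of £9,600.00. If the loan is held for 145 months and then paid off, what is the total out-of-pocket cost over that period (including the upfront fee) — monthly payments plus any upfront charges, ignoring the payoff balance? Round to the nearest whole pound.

£600,150

Monthly rate = 6.25%/12 = 0.0052083; payment = 475,000 × 0.0052083 / (1 − (1+0.0052083)^−180) = £4,072.76.
Total outlay = 145 × £4,072.76 + £9,600.00 = £600,150.20.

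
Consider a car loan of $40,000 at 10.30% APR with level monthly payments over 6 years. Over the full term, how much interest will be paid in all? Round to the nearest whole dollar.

At 10.30% the monthly rate is 0.0085833, so the payment is 40,000 × 0.0085833 / (1 − 1.0085833^−72) = $747.10.
Total paid = 72 × $747.10 = $53,791.20; interest = $53,791.20 − $40,000 = $13,791.20.

$13,791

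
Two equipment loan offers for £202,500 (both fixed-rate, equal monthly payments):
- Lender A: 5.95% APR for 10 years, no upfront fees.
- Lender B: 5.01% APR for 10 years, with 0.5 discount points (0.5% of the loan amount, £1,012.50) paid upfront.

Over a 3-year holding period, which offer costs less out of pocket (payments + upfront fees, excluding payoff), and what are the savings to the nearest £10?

Lender A: monthly rate = 5.95%/12 = 0.0049583; payment = 202,500 × 0.0049583 / (1 − (1+0.0049583)^−120) = £2,243.08.
Lender B: monthly rate = 5.01%/12 = 0.0041750; payment = 202,500 × 0.0041750 / (1 − (1+0.0041750)^−120) = £2,148.82.
Over 36 months: Lender A costs 36 × £2,243.08 = £80,750.88; Lender B costs 36 × £2,148.82 + £1,012.50 = £78,370.02.
Lender B is cheaper by £80,750.88 − £78,370.02 = £2,380.86.

Lender B by £2,380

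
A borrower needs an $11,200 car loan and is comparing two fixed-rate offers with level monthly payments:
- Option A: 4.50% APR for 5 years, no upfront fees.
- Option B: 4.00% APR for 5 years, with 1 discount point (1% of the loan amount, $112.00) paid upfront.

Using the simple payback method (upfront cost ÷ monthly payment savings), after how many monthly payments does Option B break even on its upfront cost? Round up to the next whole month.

Option A: at 4.50% the monthly rate is 0.0037500, so the payment is 11,200 × 0.0037500 / (1 − 1.0037500^−60) = $208.80.
Option B: at 4.00% the monthly rate is 0.0033333, so the payment is 11,200 × 0.0033333 / (1 − 1.0033333^−60) = $206.27.
Monthly savings = $208.80 − $206.27 = $2.53.
Break-even = $112.00 / $2.53 = 44.27 → 45 months.

45 months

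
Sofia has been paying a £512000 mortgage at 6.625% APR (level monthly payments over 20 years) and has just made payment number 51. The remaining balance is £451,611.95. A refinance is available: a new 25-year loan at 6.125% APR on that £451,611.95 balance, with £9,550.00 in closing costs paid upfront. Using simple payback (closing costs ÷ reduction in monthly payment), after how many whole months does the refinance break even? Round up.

11 months

Current payment = 512,000 × 6.625%/12 / (1 − (1+0.0055208)^−240) = £3,855.11.
Refinanced payment = 451,611.95 × 0.0051042 / (1 − (1+0.0051042)^−300) = £2,944.35.
Monthly savings = £3,855.11 − £2,944.35 = £910.76.
Break-even = £9,550.00 / £910.76 = 10.49 → 11 months.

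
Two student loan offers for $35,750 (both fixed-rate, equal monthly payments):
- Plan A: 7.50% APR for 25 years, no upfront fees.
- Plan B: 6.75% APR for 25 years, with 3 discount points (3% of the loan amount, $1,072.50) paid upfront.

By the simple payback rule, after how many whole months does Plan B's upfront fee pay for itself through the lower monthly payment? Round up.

63 months

Plan A: monthly rate = 7.5%/12 = 0.0062500; payment = 35,750 × 0.0062500 / (1 − (1+0.0062500)^−300) = $264.19.
Plan B: monthly rate = 6.75%/12 = 0.0056250; payment = 35,750 × 0.0056250 / (1 − (1+0.0056250)^−300) = $247.00.
Monthly savings = $264.19 − $247.00 = $17.19.
Break-even = $1,072.50 / $17.19 = 62.39 → 63 months.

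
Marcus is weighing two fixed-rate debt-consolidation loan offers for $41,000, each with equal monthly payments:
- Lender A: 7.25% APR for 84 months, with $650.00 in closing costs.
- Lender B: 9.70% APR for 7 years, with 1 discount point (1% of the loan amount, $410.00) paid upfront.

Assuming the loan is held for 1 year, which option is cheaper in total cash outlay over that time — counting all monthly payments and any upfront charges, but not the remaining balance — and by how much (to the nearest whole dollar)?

Lender A: at 7.25% the monthly rate is 0.0060417, so the payment is 41,000 × 0.0060417 / (1 − 1.0060417^−84) = $623.82.
Lender B: monthly rate = 9.7%/12 = 0.0080833; payment = 41,000 × 0.0080833 / (1 − (1+0.0080833)^−84) = $674.31.
Over 12 months: Lender A costs 12 × $623.82 + $650.00 = $8,135.84; Lender B costs 12 × $674.31 + $410.00 = $8,501.72.
Lender A is cheaper by $8,501.72 − $8,135.84 = $365.88.

Lender A by $366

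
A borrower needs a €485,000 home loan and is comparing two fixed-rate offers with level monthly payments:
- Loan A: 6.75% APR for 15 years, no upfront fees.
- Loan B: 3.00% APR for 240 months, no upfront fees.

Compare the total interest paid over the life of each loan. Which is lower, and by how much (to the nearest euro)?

Loan B by €126,974

Loan A: at 6.75% the monthly rate is 0.0056250, so the payment is 485,000 × 0.0056250 / (1 − 1.0056250^−180) = €4,291.81.
Total interest on Loan A = 180 × €4,291.81 − €485,000 = €287,525.80.
Loan B: monthly rate = 3%/12 = 0.0025000; payment = 485,000 × 0.0025000 / (1 − (1+0.0025000)^−240) = €2,689.80.
Total interest on Loan B = 240 × €2,689.80 − €485,000 = €160,552.00.
Loan B is lower by €126,973.80.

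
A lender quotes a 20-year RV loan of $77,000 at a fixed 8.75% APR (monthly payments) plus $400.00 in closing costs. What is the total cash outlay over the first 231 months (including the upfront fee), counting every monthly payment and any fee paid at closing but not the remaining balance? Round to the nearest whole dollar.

$157,586

Monthly rate = 8.75%/12 = 0.0072917; payment = 77,000 × 0.0072917 / (1 − (1+0.0072917)^−240) = $680.46.
Total outlay = 231 × $680.46 + $400.00 = $157,586.26.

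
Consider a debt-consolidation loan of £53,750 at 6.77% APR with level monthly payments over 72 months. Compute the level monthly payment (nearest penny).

Monthly rate = 6.77%/12 = 0.0056417; payment = 53,750 × 0.0056417 / (1 − (1+0.0056417)^−72) = £910.46.

£910.46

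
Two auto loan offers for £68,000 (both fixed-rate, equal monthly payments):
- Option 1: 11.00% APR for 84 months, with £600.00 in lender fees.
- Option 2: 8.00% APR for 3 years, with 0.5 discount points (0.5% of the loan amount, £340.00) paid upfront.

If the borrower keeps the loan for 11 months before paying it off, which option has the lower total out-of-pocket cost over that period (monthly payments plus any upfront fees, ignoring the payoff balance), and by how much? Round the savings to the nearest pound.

Option 1 by £10,372

Option 1: at 11.00% the monthly rate is 0.0091667, so the payment is 68,000 × 0.0091667 / (1 − 1.0091667^−84) = £1,164.33.
Option 2: monthly rate = 8%/12 = 0.0066667; payment = 68,000 × 0.0066667 / (1 − (1+0.0066667)^−36) = £2,130.87.
Over 11 months: Option 1 costs 11 × £1,164.33 + £600.00 = £13,407.63; Option 2 costs 11 × £2,130.87 + £340.00 = £23,779.57.
Option 1 is cheaper by £23,779.57 − £13,407.63 = £10,371.94.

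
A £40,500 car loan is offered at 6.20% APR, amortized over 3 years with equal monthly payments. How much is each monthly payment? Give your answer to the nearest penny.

At 6.20% the monthly rate is 0.0051667, so the payment is 40,500 × 0.0051667 / (1 − 1.0051667^−36) = £1,235.76.

£1,235.76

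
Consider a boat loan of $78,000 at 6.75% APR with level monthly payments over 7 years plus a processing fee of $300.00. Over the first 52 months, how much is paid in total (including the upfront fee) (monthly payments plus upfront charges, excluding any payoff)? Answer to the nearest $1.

$61,021

Monthly rate = 6.75%/12 = 0.0056250; payment = 78,000 × 0.0056250 / (1 − (1+0.0056250)^−84) = $1,167.72.
Total outlay = 52 × $1,167.72 + $300.00 = $61,021.44.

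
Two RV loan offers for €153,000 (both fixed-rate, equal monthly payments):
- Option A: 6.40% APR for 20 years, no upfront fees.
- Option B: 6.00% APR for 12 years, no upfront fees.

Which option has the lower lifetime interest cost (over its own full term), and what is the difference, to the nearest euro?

Option A: at 6.40% the monthly rate is 0.0053333, so the payment is 153,000 × 0.0053333 / (1 − 1.0053333^−240) = €1,131.74.
Total interest on Option A = 240 × €1,131.74 − €153,000 = €118,617.60.
Option B: at 6.00% the monthly rate is 0.0050000, so the payment is 153,000 × 0.0050000 / (1 − 1.0050000^−144) = €1,493.05.
Total interest on Option B = 144 × €1,493.05 − €153,000 = €61,999.20.
Option B is lower by €56,618.40.

Option B by €56,618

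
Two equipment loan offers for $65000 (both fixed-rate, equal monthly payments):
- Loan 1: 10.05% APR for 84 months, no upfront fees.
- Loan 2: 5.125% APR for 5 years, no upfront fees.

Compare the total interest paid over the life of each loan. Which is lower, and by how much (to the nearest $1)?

Loan 1: at 10.05% the monthly rate is 0.0083750, so the payment is 65,000 × 0.0083750 / (1 − 1.0083750^−84) = $1,080.76.
Total interest on Loan 1 = 84 × $1,080.76 − $65,000 = $25,783.84.
Loan 2: at 5.125% the monthly rate is 0.0042708, so the payment is 65,000 × 0.0042708 / (1 − 1.0042708^−60) = $1,230.36.
Total interest on Loan 2 = 60 × $1,230.36 − $65,000 = $8,821.60.
Loan 2 is lower by $16,962.24.

Loan 2 by $16,962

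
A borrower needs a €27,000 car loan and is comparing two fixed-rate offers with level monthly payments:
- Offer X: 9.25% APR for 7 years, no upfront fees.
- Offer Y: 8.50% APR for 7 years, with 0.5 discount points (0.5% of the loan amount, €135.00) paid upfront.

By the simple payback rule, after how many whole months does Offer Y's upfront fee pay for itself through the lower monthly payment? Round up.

14 months

Offer X: monthly rate = 9.25%/12 = 0.0077083; payment = 27,000 × 0.0077083 / (1 − (1+0.0077083)^−84) = €437.84.
Offer Y: at 8.50% the monthly rate is 0.0070833, so the payment is 27,000 × 0.0070833 / (1 − 1.0070833^−84) = €427.59.
Monthly savings = €437.84 − €427.59 = €10.25.
Break-even = €135.00 / €10.25 = 13.17 → 14 months.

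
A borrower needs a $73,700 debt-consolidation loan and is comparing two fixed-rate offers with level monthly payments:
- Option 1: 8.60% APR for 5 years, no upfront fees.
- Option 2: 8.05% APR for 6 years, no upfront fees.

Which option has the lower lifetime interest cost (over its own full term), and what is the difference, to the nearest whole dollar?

Option 1: monthly rate = 8.6%/12 = 0.0071667; payment = 73,700 × 0.0071667 / (1 − (1+0.0071667)^−60) = $1,515.62.
Total interest on Option 1 = 60 × $1,515.62 − $73,700 = $17,237.20.
Option 2: at 8.05% the monthly rate is 0.0067083, so the payment is 73,700 × 0.0067083 / (1 − 1.0067083^−72) = $1,294.00.
Total interest on Option 2 = 72 × $1,294.00 − $73,700 = $19,468.00.
Option 1 is lower by $2,230.80.

Option 1 by $2,231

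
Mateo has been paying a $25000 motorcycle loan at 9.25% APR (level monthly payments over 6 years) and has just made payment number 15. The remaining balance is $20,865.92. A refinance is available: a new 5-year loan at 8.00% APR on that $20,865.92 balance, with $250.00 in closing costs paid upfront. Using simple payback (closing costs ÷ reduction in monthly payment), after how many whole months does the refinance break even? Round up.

Current payment = 25,000 × 9.25%/12 / (1 − (1+0.0077083)^−72) = $453.75.
Refinanced payment = 20,865.92 × 0.0066667 / (1 − (1+0.0066667)^−60) = $423.09.
Monthly savings = $453.75 − $423.09 = $30.66.
Break-even = $250.00 / $30.66 = 8.15 → 9 months.

9 months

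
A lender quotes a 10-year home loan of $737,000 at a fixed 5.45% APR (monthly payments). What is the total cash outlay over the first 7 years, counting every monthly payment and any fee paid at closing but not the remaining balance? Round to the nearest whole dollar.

$670,332

At 5.45% the monthly rate is 0.0045417, so the payment is 737,000 × 0.0045417 / (1 − 1.0045417^−120) = $7,980.14.
Total outlay = 84 × $7,980.14 = $670,331.76.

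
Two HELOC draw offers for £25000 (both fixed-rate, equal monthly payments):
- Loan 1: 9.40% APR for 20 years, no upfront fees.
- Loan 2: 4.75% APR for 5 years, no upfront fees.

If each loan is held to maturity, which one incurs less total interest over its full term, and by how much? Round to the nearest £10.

Loan 2 by £27,400

Loan 1: at 9.40% the monthly rate is 0.0078333, so the payment is 25,000 × 0.0078333 / (1 − 1.0078333^−240) = £231.40.
Total interest on Loan 1 = 240 × £231.40 − £25,000 = £30,536.00.
Loan 2: monthly rate = 4.75%/12 = 0.0039583; payment = 25,000 × 0.0039583 / (1 − (1+0.0039583)^−60) = £468.92.
Total interest on Loan 2 = 60 × £468.92 − £25,000 = £3,135.20.
Loan 2 is lower by £27,400.80.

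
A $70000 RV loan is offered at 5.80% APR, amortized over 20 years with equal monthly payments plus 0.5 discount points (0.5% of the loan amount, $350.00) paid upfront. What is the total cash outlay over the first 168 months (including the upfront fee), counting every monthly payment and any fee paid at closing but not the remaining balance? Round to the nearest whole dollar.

At 5.80% the monthly rate is 0.0048333, so the payment is 70,000 × 0.0048333 / (1 − 1.0048333^−240) = $493.46.
Total outlay = 168 × $493.46 + $350.00 = $83,251.28.

$83,251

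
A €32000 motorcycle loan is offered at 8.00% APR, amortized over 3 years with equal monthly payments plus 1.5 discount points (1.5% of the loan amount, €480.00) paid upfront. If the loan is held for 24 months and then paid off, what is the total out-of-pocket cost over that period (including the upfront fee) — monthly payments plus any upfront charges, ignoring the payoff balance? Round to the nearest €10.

€24,550

Monthly rate = 8%/12 = 0.0066667; payment = 32,000 × 0.0066667 / (1 − (1+0.0066667)^−36) = €1,002.76.
Total outlay = 24 × €1,002.76 + €480.00 = €24,546.24.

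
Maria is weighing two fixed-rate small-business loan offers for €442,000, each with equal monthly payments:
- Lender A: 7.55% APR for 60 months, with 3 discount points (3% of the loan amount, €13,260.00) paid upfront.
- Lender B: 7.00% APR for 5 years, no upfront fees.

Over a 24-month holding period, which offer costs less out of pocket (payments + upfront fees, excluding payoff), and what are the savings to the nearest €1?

Lender A: monthly rate = 7.55%/12 = 0.0062917; payment = 442,000 × 0.0062917 / (1 − (1+0.0062917)^−60) = €8,867.28.
Lender B: at 7.00% the monthly rate is 0.0058333, so the payment is 442,000 × 0.0058333 / (1 − 1.0058333^−60) = €8,752.13.
Over 24 months: Lender A costs 24 × €8,867.28 + €13,260.00 = €226,074.72; Lender B costs 24 × €8,752.13 = €210,051.12.
Lender B is cheaper by €226,074.72 − €210,051.12 = €16,023.60.

Lender B by €16,024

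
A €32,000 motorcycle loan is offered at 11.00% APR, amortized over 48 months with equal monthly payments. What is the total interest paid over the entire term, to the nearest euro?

Monthly rate = 11%/12 = 0.0091667; payment = 32,000 × 0.0091667 / (1 − (1+0.0091667)^−48) = €827.06.
Total paid = 48 × €827.06 = €39,698.88; interest = €39,698.88 − €32,000 = €7,698.88.

€7,699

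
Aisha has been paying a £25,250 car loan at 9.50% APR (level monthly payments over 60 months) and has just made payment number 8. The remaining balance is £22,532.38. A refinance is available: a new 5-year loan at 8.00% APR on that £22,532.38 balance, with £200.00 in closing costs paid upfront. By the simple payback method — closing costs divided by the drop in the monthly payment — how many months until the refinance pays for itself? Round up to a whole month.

3 months

Current payment = 25,250 × 9.5%/12 / (1 − (1+0.0079167)^−60) = £530.30.
Refinanced payment = 22,532.38 × 0.0066667 / (1 − (1+0.0066667)^−60) = £456.88.
Monthly savings = £530.30 − £456.88 = £73.42.
Break-even = £200.00 / £73.42 = 2.72 → 3 months.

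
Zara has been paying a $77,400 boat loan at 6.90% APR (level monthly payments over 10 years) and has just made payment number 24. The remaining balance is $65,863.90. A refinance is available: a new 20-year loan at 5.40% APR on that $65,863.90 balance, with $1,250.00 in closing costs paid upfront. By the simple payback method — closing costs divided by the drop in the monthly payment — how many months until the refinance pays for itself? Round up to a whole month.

Current payment = 77,400 × 6.9%/12 / (1 − (1+0.0057500)^−120) = $894.70.
Refinanced payment = 65,863.90 × 0.0045000 / (1 − (1+0.0045000)^−240) = $449.36.
Monthly savings = $894.70 − $449.36 = $445.34.
Break-even = $1,250.00 / $445.34 = 2.81 → 3 months.

3 months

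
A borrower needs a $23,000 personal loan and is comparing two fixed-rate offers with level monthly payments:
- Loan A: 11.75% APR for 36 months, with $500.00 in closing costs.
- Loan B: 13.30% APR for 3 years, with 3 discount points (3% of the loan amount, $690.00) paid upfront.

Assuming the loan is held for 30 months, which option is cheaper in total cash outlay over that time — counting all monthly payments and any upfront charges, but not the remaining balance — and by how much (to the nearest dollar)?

Loan A by $703

Loan A: at 11.75% the monthly rate is 0.0097917, so the payment is 23,000 × 0.0097917 / (1 − 1.0097917^−36) = $761.19.
Loan B: at 13.30% the monthly rate is 0.0110833, so the payment is 23,000 × 0.0110833 / (1 − 1.0110833^−36) = $778.29.
Over 30 months: Loan A costs 30 × $761.19 + $500.00 = $23,335.70; Loan B costs 30 × $778.29 + $690.00 = $24,038.70.
Loan A is cheaper by $24,038.70 − $23,335.70 = $703.00.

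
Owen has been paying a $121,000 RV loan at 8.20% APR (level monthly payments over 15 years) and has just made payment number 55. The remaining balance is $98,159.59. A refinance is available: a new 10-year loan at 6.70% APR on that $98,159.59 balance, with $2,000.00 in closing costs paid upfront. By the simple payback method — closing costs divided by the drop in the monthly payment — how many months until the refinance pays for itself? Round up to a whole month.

Current payment = 121,000 × 8.2%/12 / (1 − (1+0.0068333)^−180) = $1,170.35.
Refinanced payment = 98,159.59 × 0.0055833 / (1 − (1+0.0055833)^−120) = $1,124.60.
Monthly savings = $1,170.35 − $1,124.60 = $45.75.
Break-even = $2,000.00 / $45.75 = 43.72 → 44 months.

44 months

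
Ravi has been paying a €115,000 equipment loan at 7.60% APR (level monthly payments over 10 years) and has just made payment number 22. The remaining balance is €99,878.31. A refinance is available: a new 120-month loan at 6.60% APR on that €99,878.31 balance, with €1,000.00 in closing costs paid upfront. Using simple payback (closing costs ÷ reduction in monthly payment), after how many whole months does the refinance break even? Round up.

Current payment = 115,000 × 7.6%/12 / (1 − (1+0.0063333)^−120) = €1,371.08.
Refinanced payment = 99,878.31 × 0.0055000 / (1 − (1+0.0055000)^−120) = €1,139.19.
Monthly savings = €1,371.08 − €1,139.19 = €231.89.
Break-even = €1,000.00 / €231.89 = 4.31 → 5 months.

5 months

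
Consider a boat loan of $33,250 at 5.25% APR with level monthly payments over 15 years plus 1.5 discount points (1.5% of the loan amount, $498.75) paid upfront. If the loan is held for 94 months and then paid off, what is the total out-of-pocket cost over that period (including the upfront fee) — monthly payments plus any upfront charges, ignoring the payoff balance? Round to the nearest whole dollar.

At 5.25% the monthly rate is 0.0043750, so the payment is 33,250 × 0.0043750 / (1 − 1.0043750^−180) = $267.29.
Total outlay = 94 × $267.29 + $498.75 = $25,624.01.

$25,624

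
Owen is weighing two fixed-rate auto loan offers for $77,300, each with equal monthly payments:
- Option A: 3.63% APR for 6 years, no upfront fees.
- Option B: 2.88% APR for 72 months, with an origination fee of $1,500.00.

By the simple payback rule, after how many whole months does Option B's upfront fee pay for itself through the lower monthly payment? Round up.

Option A: monthly rate = 3.63%/12 = 0.0030250; payment = 77,300 × 0.0030250 / (1 − (1+0.0030250)^−72) = $1,196.38.
Option B: at 2.88% the monthly rate is 0.0024000, so the payment is 77,300 × 0.0024000 / (1 − 1.0024000^−72) = $1,170.33.
Monthly savings = $1,196.38 − $1,170.33 = $26.05.
Break-even = $1,500.00 / $26.05 = 57.58 → 58 months.

58 months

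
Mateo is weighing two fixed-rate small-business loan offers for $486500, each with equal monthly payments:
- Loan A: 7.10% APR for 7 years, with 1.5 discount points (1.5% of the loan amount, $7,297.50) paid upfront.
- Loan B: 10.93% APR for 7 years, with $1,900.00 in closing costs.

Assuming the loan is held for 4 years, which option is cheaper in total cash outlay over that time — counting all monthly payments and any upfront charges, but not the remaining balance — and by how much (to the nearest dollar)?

Loan A: at 7.10% the monthly rate is 0.0059167, so the payment is 486,500 × 0.0059167 / (1 − 1.0059167^−84) = $7,366.39.
Loan B: at 10.93% the monthly rate is 0.0091083, so the payment is 486,500 × 0.0091083 / (1 − 1.0091083^−84) = $8,312.17.
Over 48 months: Loan A costs 48 × $7,366.39 + $7,297.50 = $360,884.22; Loan B costs 48 × $8,312.17 + $1,900.00 = $400,884.16.
Loan A is cheaper by $400,884.16 − $360,884.22 = $39,999.94.

Loan A by $40,000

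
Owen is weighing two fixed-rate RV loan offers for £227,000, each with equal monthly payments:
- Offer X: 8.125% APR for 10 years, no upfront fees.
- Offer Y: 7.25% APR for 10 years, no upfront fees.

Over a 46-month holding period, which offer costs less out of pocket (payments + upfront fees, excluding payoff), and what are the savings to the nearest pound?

Offer X: at 8.125% the monthly rate is 0.0067708, so the payment is 227,000 × 0.0067708 / (1 − 1.0067708^−120) = £2,769.15.
Offer Y: at 7.25% the monthly rate is 0.0060417, so the payment is 227,000 × 0.0060417 / (1 − 1.0060417^−120) = £2,665.00.
Over 46 months: Offer X costs 46 × £2,769.15 = £127,380.90; Offer Y costs 46 × £2,665.00 = £122,590.00.
Offer Y is cheaper by £127,380.90 − £122,590.00 = £4,790.90.

Offer Y by £4,791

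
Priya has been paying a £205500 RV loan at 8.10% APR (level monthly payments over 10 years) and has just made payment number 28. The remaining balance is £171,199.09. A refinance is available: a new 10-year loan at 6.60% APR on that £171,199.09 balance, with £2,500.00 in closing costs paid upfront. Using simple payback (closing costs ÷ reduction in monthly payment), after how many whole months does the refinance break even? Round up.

5 months

Current payment = 205,500 × 8.1%/12 / (1 − (1+0.0067500)^−120) = £2,504.15.
Refinanced payment = 171,199.09 × 0.0055000 / (1 − (1+0.0055000)^−120) = £1,952.65.
Monthly savings = £2,504.15 − £1,952.65 = £551.50.
Break-even = £2,500.00 / £551.50 = 4.53 → 5 months.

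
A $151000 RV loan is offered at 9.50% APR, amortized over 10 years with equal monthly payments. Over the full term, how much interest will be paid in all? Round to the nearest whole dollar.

$83,468

At 9.50% the monthly rate is 0.0079167, so the payment is 151,000 × 0.0079167 / (1 − 1.0079167^−120) = $1,953.90.
Total paid = 120 × $1,953.90 = $234,468.00; interest = $234,468.00 − $151,000 = $83,468.00.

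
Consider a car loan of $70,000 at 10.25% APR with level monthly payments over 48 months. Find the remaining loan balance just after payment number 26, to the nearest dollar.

With monthly rate i = 10.25%/12 = 0.0085417, the balance after k of n payments is P · [(1+i)^n − (1+i)^k] / [(1+i)^n − 1].
(1+0.0085417)^48 = 1.50419650 and (1+0.0085417)^26 = 1.24749834, so the balance is 70,000 × (1.50419650 − 1.24749834) / (1.50419650 − 1) = $35,638.63.

$35,639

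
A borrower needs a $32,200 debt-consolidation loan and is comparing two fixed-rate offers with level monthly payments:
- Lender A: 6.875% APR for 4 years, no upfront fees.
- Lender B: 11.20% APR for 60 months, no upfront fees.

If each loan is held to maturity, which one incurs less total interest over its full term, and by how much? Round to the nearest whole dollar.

Lender A by $5,278

Lender A: monthly rate = 6.875%/12 = 0.0057292; payment = 32,200 × 0.0057292 / (1 − (1+0.0057292)^−48) = $769.20.
Total interest on Lender A = 48 × $769.20 − $32,200 = $4,721.60.
Lender B: monthly rate = 11.2%/12 = 0.0093333; payment = 32,200 × 0.0093333 / (1 − (1+0.0093333)^−60) = $703.32.
Total interest on Lender B = 60 × $703.32 − $32,200 = $9,999.20.
Lender A is lower by $5,277.60.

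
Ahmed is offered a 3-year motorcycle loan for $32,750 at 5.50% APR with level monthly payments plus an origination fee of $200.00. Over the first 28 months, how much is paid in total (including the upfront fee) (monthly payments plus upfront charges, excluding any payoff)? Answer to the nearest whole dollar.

Monthly rate = 5.5%/12 = 0.0045833; payment = 32,750 × 0.0045833 / (1 − (1+0.0045833)^−36) = $988.92.
Total outlay = 28 × $988.92 + $200.00 = $27,889.76.

$27,890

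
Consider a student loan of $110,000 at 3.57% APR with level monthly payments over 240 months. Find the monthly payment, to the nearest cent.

At 3.57% the monthly rate is 0.0029750, so the payment is 110,000 × 0.0029750 / (1 − 1.0029750^−240) = $641.92.

$641.92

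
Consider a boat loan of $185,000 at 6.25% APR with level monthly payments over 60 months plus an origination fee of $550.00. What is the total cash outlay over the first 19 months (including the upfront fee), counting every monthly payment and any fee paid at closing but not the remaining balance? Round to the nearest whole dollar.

$68,914

Monthly rate = 6.25%/12 = 0.0052083; payment = 185,000 × 0.0052083 / (1 − (1+0.0052083)^−60) = $3,598.11.
Total outlay = 19 × $3,598.11 + $550.00 = $68,914.09.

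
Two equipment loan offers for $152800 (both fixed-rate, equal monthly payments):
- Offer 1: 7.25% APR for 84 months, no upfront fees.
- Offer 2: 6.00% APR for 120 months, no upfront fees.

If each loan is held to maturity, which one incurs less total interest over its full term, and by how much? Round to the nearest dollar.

Offer 1 by $8,277

Offer 1: at 7.25% the monthly rate is 0.0060417, so the payment is 152,800 × 0.0060417 / (1 − 1.0060417^−84) = $2,324.88.
Total interest on Offer 1 = 84 × $2,324.88 − $152,800 = $42,489.92.
Offer 2: monthly rate = 6%/12 = 0.0050000; payment = 152,800 × 0.0050000 / (1 − (1+0.0050000)^−120) = $1,696.39.
Total interest on Offer 2 = 120 × $1,696.39 − $152,800 = $50,766.80.
Offer 1 is lower by $8,276.88.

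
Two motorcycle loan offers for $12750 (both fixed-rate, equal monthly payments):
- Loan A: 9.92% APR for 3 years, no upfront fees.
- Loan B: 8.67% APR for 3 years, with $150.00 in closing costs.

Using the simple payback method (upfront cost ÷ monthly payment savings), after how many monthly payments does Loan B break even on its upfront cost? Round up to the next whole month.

Loan A: monthly rate = 9.92%/12 = 0.0082667; payment = 12,750 × 0.0082667 / (1 − (1+0.0082667)^−36) = $410.93.
Loan B: monthly rate = 8.67%/12 = 0.0072250; payment = 12,750 × 0.0072250 / (1 − (1+0.0072250)^−36) = $403.49.
Monthly savings = $410.93 − $403.49 = $7.44.
Break-even = $150.00 / $7.44 = 20.16 → 21 months.

21 months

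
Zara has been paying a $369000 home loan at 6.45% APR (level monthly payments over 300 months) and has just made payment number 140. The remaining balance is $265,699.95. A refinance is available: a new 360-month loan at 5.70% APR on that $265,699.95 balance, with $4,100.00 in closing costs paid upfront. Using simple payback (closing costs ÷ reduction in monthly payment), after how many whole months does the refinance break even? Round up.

Current payment = 369,000 × 6.45%/12 / (1 − (1+0.0053750)^−300) = $2,480.00.
Refinanced payment = 265,699.95 × 0.0047500 / (1 − (1+0.0047500)^−360) = $1,542.12.
Monthly savings = $2,480.00 − $1,542.12 = $937.88.
Break-even = $4,100.00 / $937.88 = 4.37 → 5 months.

5 months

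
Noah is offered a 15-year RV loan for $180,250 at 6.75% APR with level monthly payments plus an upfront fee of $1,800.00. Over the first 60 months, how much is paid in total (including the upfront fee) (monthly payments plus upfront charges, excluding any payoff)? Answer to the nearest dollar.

$97,503

Monthly rate = 6.75%/12 = 0.0056250; payment = 180,250 × 0.0056250 / (1 − (1+0.0056250)^−180) = $1,595.05.
Total outlay = 60 × $1,595.05 + $1,800.00 = $97,503.00.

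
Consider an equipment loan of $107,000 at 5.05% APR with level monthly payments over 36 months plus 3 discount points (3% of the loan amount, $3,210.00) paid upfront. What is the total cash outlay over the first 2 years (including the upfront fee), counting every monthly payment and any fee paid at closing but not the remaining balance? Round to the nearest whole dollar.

At 5.05% the monthly rate is 0.0042083, so the payment is 107,000 × 0.0042083 / (1 − 1.0042083^−36) = $3,209.29.
Total outlay = 24 × $3,209.29 + $3,210.00 = $80,232.96.

$80,233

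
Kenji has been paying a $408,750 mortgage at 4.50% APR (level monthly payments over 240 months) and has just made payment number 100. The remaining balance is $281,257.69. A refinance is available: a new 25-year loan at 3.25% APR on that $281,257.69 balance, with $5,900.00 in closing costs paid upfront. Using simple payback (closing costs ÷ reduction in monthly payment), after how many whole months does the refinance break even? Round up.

Current payment = 408,750 × 4.5%/12 / (1 − (1+0.0037500)^−240) = $2,585.95.
Refinanced payment = 281,257.69 × 0.0027083 / (1 − (1+0.0027083)^−300) = $1,370.61.
Monthly savings = $2,585.95 − $1,370.61 = $1,215.34.
Break-even = $5,900.00 / $1,215.34 = 4.85 → 5 months.

5 months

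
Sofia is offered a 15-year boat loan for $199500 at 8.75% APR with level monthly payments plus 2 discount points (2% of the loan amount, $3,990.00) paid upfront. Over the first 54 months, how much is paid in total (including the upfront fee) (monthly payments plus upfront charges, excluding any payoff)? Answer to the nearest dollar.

At 8.75% the monthly rate is 0.0072917, so the payment is 199,500 × 0.0072917 / (1 − 1.0072917^−180) = $1,993.90.
Total outlay = 54 × $1,993.90 + $3,990.00 = $111,660.60.

$111,661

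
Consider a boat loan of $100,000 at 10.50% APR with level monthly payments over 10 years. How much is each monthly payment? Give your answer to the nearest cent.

Monthly rate = 10.5%/12 = 0.0087500; payment = 100,000 × 0.0087500 / (1 − (1+0.0087500)^−120) = $1,349.35.

$1,349.35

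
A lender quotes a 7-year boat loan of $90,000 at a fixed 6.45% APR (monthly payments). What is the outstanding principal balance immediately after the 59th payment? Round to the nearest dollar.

$31,135

With monthly rate i = 6.45%/12 = 0.0053750, the balance after k of n payments is P · [(1+i)^n − (1+i)^k] / [(1+i)^n − 1].
(1+0.0053750)^84 = 1.56876851 and (1+0.0053750)^59 = 1.37200856, so the balance is 90,000 × (1.56876851 − 1.37200856) / (1.56876851 − 1) = $31,134.63.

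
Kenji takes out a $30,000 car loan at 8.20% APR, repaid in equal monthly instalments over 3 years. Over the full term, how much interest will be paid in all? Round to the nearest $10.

Monthly rate = 8.2%/12 = 0.0068333; payment = 30,000 × 0.0068333 / (1 − (1+0.0068333)^−36) = $942.86.
Total paid = 36 × $942.86 = $33,942.96; interest = $33,942.96 − $30,000 = $3,942.96.

$3,940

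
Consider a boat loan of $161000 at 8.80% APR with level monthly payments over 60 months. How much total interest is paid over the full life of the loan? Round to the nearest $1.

$38,589

Monthly rate = 8.8%/12 = 0.0073333; payment = 161,000 × 0.0073333 / (1 − (1+0.0073333)^−60) = $3,326.49.
Total paid = 60 × $3,326.49 = $199,589.40; interest = $199,589.40 − $161,000 = $38,589.40.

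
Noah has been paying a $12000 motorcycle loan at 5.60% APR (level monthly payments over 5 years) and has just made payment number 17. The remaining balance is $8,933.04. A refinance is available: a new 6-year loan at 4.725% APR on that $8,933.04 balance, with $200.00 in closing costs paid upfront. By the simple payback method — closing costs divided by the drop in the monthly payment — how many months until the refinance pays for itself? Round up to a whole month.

Current payment = 12,000 × 5.6%/12 / (1 − (1+0.0046667)^−60) = $229.77.
Refinanced payment = 8,933.04 × 0.0039375 / (1 − (1+0.0039375)^−72) = $142.73.
Monthly savings = $229.77 − $142.73 = $87.04.
Break-even = $200.00 / $87.04 = 2.30 → 3 months.

3 months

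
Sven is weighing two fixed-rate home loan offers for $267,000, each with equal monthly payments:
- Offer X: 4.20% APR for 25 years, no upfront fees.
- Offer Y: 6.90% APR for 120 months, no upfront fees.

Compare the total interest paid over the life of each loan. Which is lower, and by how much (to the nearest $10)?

Offer X: at 4.20% the monthly rate is 0.0035000, so the payment is 267,000 × 0.0035000 / (1 − 1.0035000^−300) = $1,438.98.
Total interest on Offer X = 300 × $1,438.98 − $267,000 = $164,694.00.
Offer Y: monthly rate = 6.9%/12 = 0.0057500; payment = 267,000 × 0.0057500 / (1 − (1+0.0057500)^−120) = $3,086.35.
Total interest on Offer Y = 120 × $3,086.35 − $267,000 = $103,362.00.
Offer Y is lower by $61,332.00.

Offer Y by $61,330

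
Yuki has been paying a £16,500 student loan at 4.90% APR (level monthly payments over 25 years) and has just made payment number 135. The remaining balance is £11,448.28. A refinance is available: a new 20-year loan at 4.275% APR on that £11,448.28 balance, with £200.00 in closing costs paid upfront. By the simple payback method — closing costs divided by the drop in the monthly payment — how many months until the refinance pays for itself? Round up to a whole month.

9 months

Current payment = 16,500 × 4.9%/12 / (1 − (1+0.0040833)^−300) = £95.50.
Refinanced payment = 11,448.28 × 0.0035625 / (1 − (1+0.0035625)^−240) = £71.04.
Monthly savings = £95.50 − £71.04 = £24.46.
Break-even = £200.00 / £24.46 = 8.18 → 9 months.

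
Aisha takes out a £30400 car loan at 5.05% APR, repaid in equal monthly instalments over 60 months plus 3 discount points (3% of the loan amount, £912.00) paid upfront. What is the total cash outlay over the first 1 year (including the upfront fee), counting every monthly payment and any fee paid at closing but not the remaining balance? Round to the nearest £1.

At 5.05% the monthly rate is 0.0042083, so the payment is 30,400 × 0.0042083 / (1 − 1.0042083^−60) = £574.38.
Total outlay = 12 × £574.38 + £912.00 = £7,804.56.

£7,805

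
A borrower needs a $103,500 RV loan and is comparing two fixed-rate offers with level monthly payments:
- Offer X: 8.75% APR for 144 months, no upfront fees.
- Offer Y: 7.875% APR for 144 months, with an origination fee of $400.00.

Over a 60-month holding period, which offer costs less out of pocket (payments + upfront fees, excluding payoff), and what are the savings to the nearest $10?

Offer X: monthly rate = 8.75%/12 = 0.0072917; payment = 103,500 × 0.0072917 / (1 − (1+0.0072917)^−144) = $1,163.34.
Offer Y: monthly rate = 7.875%/12 = 0.0065625; payment = 103,500 × 0.0065625 / (1 − (1+0.0065625)^−144) = $1,113.26.
Over 60 months: Offer X costs 60 × $1,163.34 = $69,800.40; Offer Y costs 60 × $1,113.26 + $400.00 = $67,195.60.
Offer Y is cheaper by $69,800.40 − $67,195.60 = $2,604.80.

Offer Y by $2,600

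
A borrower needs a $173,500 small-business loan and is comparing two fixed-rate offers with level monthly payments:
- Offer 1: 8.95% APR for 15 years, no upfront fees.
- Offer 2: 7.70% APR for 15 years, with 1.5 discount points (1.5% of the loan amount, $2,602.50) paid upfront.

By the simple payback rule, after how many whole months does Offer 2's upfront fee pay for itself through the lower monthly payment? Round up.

21 months

Offer 1: monthly rate = 8.95%/12 = 0.0074583; payment = 173,500 × 0.0074583 / (1 − (1+0.0074583)^−180) = $1,754.60.
Offer 2: monthly rate = 7.7%/12 = 0.0064167; payment = 173,500 × 0.0064167 / (1 − (1+0.0064167)^−180) = $1,628.15.
Monthly savings = $1,754.60 − $1,628.15 = $126.45.
Break-even = $2,602.50 / $126.45 = 20.58 → 21 months.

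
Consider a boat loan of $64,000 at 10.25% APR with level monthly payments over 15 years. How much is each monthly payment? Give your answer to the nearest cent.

At 10.25% the monthly rate is 0.0085417, so the payment is 64,000 × 0.0085417 / (1 − 1.0085417^−180) = $697.57.

$697.57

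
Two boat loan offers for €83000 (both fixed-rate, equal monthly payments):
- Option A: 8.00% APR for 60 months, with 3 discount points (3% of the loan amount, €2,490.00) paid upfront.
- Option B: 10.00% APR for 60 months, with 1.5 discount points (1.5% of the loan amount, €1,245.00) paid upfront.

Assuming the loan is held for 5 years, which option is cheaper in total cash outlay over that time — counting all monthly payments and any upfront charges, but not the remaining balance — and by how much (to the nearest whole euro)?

Option A: monthly rate = 8%/12 = 0.0066667; payment = 83,000 × 0.0066667 / (1 − (1+0.0066667)^−60) = €1,682.94.
Option B: at 10.00% the monthly rate is 0.0083333, so the payment is 83,000 × 0.0083333 / (1 − 1.0083333^−60) = €1,763.50.
Over 60 months: Option A costs 60 × €1,682.94 + €2,490.00 = €103,466.40; Option B costs 60 × €1,763.50 + €1,245.00 = €107,055.00.
Option A is cheaper by €107,055.00 − €103,466.40 = €3,588.60.

Option A by €3,589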